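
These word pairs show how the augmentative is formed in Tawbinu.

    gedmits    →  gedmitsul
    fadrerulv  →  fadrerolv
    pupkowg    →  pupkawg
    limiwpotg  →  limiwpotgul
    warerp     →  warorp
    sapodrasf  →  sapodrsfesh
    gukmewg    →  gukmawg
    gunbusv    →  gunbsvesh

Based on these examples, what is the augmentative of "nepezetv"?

pupkowg and limiwpotg both end in -g yet inflect differently (pupkawg, limiwpotgul), so the final letter is not what conditions the rule; the second-to-last letter is.
"nepezetv" has second-to-last letter 't'. The stems whose second-to-last letter is 't' (gedmits → gedmitsul, limiwpotg → limiwpotgul) add -ul.
So nepezetv → nepezetvul.

nepezetvul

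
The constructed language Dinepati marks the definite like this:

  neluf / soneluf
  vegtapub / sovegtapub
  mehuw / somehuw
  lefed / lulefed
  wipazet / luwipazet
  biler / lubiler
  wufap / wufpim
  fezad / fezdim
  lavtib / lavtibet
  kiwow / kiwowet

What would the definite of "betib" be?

betibet

lefed and fezad both end in -d yet inflect differently (lulefed, fezdim), so the final letter is not what conditions the rule; the last vowel is.
"betib" has last vowel 'i'. The one such stem in the data (lavtib → lavtibet) adds -et, so the same rule applies.
The other patterns: stems whose last vowel is 'u' add the prefix so-; stems whose last vowel is 'e' add the prefix lu-; stems whose last vowel is 'a' delete the last vowel and add -im.
So betib → betibet.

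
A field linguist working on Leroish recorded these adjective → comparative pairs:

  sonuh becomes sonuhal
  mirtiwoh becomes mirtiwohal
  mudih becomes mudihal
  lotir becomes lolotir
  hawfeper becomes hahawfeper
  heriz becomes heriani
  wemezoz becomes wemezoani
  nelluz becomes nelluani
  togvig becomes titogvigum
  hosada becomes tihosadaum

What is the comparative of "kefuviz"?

"kefuviz" ends in -z. The stems ending in -z (heriz → heriani, wemezoz → wemezoani, nelluz → nelluani) drop the final letter and add -ani.
The other patterns: stems ending in -h add -al; stems ending in -r repeat the first consonant+vowel as a prefix; stems ending in -a or -g add ti- … -um around the stem.
So kefuviz → kefuviani.

kefuviani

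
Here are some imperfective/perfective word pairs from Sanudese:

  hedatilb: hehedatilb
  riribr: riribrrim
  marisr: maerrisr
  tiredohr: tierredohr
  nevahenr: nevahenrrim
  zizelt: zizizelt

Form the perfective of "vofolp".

riribr and tiredohr both end in -r yet inflect differently (riribrrim, tierredohr), so the final letter is not what conditions the rule; the second-to-last letter is.
"vofolp" has second-to-last letter 'l'. The stems whose second-to-last letter is 'l' (hedatilb → hehedatilb, zizelt → zizizelt) repeat the first consonant+vowel as a prefix.
The other patterns: stems whose second-to-last letter is 'b' or 'n' double the final consonant and add -im; stems whose second-to-last letter is 'h' or 's' insert -er- after the first vowel.
So vofolp → vovofolp.

vovofolp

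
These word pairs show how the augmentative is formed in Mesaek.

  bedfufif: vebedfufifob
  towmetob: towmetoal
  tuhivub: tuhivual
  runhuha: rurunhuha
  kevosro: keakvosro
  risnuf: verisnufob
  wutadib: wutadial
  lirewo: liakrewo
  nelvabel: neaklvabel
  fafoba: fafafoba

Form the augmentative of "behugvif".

"behugvif" ends in -f. The stems ending in -f (bedfufif → vebedfufifob, risnuf → verisnufob) add ve- … -ob around the stem.
The other patterns: stems ending in -b drop the final letter and add -al; stems ending in -l or -o insert -ak- after the first vowel; stems ending in -a repeat the first consonant+vowel as a prefix.
So behugvif → vebehugvifob.

vebehugvifob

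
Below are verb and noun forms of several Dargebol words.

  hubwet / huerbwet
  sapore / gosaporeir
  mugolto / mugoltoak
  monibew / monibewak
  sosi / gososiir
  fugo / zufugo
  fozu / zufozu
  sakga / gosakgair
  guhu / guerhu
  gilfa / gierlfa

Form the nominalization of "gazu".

fugo and mugolto both end in -o yet inflect differently (zufugo, mugoltoak), so the final letter is not what conditions the rule; the first letter is.
"gazu" begins with g-. The stems beginning with g- (guhu → guerhu, gilfa → gierlfa) insert -er- after the first vowel.
So gazu → gaerzu.

gaerzu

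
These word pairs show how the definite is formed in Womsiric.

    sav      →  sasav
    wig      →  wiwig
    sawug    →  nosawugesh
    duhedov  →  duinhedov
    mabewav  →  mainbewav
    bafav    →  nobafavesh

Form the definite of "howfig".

nohowfigesh

wig and sawug both end in -g yet inflect differently (wiwig, nosawugesh), so the final letter is not what conditions the rule; the number of vowels is.
"howfig" has 2 vowels. The stems with 2 vowels (sawug → nosawugesh, bafav → nobafavesh) add no- … -esh around the stem.
The other patterns: stems with 1 vowel repeat the first consonant+vowel as a prefix; stems with 3 vowels insert -in- after the first vowel.
So howfig → nohowfigesh.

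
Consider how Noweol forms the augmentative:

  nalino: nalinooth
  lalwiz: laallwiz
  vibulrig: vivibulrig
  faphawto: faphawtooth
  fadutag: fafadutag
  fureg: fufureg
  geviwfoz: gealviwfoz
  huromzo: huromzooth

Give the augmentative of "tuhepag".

tutuhepag

nalino and geviwfoz both have last vowel 'o' yet inflect differently (nalinooth, gealviwfoz), so the last vowel is not what conditions the rule; the final letter is.
"tuhepag" ends in -g. The stems ending in -g (vibulrig → vivibulrig, fureg → fufureg, fadutag → fafadutag) repeat the first consonant+vowel as a prefix.
The other patterns: stems ending in -o add -oth; stems ending in -z insert -al- after the first vowel.
So tuhepag → tutuhepag.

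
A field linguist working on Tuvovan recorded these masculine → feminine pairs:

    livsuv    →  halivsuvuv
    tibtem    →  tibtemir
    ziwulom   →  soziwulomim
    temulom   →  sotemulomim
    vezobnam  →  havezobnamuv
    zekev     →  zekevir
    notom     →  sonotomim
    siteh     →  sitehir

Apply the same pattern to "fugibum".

hafugibumuv

notom and tibtem both end in -m yet inflect differently (sonotomim, tibtemir), so the final letter is not what conditions the rule; the last vowel is.
"fugibum" has last vowel 'u'. The one such stem in the data (livsuv → halivsuvuv) adds ha- … -uv around the stem, so the same rule applies.
So fugibum → hafugibumuv.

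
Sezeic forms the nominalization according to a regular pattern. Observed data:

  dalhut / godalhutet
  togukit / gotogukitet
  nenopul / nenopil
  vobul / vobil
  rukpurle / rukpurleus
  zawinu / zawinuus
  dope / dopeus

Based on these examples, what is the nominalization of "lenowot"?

dalhut and nenopul both have last vowel 'u' yet inflect differently (godalhutet, nenopil), so the last vowel is not what conditions the rule; the final letter is.
"lenowot" ends in -t. The stems ending in -t (dalhut → godalhutet, togukit → gotogukitet) add go- … -et around the stem.
So lenowot → golenowotet.

golenowotet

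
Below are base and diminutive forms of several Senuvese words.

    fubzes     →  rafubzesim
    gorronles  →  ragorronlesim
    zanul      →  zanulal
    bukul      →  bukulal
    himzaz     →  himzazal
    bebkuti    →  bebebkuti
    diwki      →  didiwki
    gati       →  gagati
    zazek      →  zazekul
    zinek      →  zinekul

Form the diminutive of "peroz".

perozal

fubzes and zazek both have last vowel 'e' yet inflect differently (rafubzesim, zazekul), so the last vowel is not what conditions the rule; the final letter is.
"peroz" ends in -z. The one such stem in the data (himzaz → himzazal) adds -al, so the same rule applies.
So peroz → perozal.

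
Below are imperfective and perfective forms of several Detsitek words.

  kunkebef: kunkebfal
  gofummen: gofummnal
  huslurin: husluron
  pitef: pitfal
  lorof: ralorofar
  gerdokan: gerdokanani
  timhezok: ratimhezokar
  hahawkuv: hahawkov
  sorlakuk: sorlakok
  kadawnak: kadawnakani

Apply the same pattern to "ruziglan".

"ruziglan" has last vowel 'a'. The stems whose last vowel is 'a' (kadawnak → kadawnakani, gerdokan → gerdokanani) add -ani.
So ruziglan → ruziglanani.

ruziglanani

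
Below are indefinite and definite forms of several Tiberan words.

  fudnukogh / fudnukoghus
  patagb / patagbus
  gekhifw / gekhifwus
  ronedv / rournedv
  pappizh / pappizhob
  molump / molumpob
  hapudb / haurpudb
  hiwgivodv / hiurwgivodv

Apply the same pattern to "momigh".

momighus

patagb and hapudb both end in -b yet inflect differently (patagbus, haurpudb), so the final letter is not what conditions the rule; the second-to-last letter is.
"momigh" has second-to-last letter 'g'. The stems whose second-to-last letter is 'g' (fudnukogh → fudnukoghus, patagb → patagbus) add -us.
The other patterns: stems whose second-to-last letter is 'd' insert -ur- after the first vowel; stems whose second-to-last letter is 'm' or 'z' add -ob.
So momigh → momighus.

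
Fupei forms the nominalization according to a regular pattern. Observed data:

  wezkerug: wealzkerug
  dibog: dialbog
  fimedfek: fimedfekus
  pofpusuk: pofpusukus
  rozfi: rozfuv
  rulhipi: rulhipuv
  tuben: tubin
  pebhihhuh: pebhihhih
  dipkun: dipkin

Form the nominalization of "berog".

"berog" ends in -g. The stems ending in -g (wezkerug → wealzkerug, dibog → dialbog) insert -al- after the first vowel.
The other patterns: stems ending in -k add -us; stems ending in -i drop the final letter and add -uv; stems ending in -h or -n change the last vowel to 'i'.
So berog → bealrog.

bealrog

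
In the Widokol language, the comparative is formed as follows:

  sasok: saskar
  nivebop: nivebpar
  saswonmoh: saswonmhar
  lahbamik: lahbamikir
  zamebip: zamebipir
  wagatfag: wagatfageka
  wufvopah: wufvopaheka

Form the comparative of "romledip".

sasok and lahbamik both end in -k yet inflect differently (saskar, lahbamikir), so the final letter is not what conditions the rule; the last vowel is.
"romledip" has last vowel 'i'. The stems whose last vowel is 'i' (lahbamik → lahbamikir, zamebip → zamebipir) add -ir.
So romledip → romledipir.

romledipir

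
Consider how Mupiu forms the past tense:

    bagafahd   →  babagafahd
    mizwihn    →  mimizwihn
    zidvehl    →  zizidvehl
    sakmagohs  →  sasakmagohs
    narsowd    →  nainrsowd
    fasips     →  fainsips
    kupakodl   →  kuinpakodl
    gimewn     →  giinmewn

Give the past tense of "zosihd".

zozosihd

"zosihd" has second-to-last letter 'h'. The stems whose second-to-last letter is 'h' (bagafahd → babagafahd, mizwihn → mimizwihn, zidvehl → zizidvehl) repeat the first consonant+vowel as a prefix.
So zosihd → zozosihd.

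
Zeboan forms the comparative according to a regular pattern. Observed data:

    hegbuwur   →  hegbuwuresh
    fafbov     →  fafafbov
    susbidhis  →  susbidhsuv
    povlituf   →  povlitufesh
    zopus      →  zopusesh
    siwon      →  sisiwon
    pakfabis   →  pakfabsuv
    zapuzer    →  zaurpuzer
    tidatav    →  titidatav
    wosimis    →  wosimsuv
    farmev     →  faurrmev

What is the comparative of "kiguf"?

pakfabis and zopus both end in -s yet inflect differently (pakfabsuv, zopusesh), so the final letter is not what conditions the rule; the last vowel is.
"kiguf" has last vowel 'u'. The stems whose last vowel is 'u' (zopus → zopusesh, hegbuwur → hegbuwuresh, povlituf → povlitufesh) add -esh.
The other patterns: stems whose last vowel is 'a' or 'o' repeat the first consonant+vowel as a prefix; stems whose last vowel is 'i' delete the last vowel and add -uv; stems whose last vowel is 'e' insert -ur- after the first vowel.
So kiguf → kigufesh.

kigufesh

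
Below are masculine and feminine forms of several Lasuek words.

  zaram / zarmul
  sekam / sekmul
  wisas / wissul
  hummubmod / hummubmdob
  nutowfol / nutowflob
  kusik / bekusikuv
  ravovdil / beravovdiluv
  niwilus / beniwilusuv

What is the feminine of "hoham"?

hohmul

nutowfol and ravovdil both end in -l yet inflect differently (nutowflob, beravovdiluv), so the final letter is not what conditions the rule; the last vowel is.
"hoham" has last vowel 'a'. The stems whose last vowel is 'a' (zaram → zarmul, sekam → sekmul, wisas → wissul) delete the last vowel and add -ul.
The other patterns: stems whose last vowel is 'o' delete the last vowel and add -ob; stems whose last vowel is 'i' or 'u' add be- … -uv around the stem.
So hoham → hohmul.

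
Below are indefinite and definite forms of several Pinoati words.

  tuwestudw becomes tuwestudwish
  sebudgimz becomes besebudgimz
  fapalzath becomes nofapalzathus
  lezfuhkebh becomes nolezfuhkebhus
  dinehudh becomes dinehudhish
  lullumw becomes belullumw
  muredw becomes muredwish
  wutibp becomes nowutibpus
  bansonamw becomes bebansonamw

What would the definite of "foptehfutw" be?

nofoptehfutwus

"foptehfutw" has second-to-last letter 't'. The one such stem in the data (fapalzath → nofapalzathus) adds no- … -us around the stem, so the same rule applies.
So foptehfutw → nofoptehfutwus.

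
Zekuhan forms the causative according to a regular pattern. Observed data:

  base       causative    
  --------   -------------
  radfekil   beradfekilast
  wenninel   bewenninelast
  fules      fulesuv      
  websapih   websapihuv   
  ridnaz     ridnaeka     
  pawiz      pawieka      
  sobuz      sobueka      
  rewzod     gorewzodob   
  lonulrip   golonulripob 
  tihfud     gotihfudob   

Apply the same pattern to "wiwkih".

wenninel and fules both have last vowel 'e' yet inflect differently (bewenninelast, fulesuv), so the last vowel is not what conditions the rule; the final letter is.
"wiwkih" ends in -h. The one such stem in the data (websapih → websapihuv) adds -uv, so the same rule applies.
So wiwkih → wiwkihuv.

wiwkihuv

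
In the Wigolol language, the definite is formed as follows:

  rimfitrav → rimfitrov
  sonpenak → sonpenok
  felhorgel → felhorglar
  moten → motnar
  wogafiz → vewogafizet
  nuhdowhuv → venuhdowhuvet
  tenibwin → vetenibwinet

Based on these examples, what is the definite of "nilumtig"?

venilumtiget

rimfitrav and nuhdowhuv both end in -v yet inflect differently (rimfitrov, venuhdowhuvet), so the final letter is not what conditions the rule; the last vowel is.
"nilumtig" has last vowel 'i'. The stems whose last vowel is 'i' (wogafiz → vewogafizet, tenibwin → vetenibwinet) add ve- … -et around the stem.
The other patterns: stems whose last vowel is 'a' change the last vowel to 'o'; stems whose last vowel is 'e' delete the last vowel and add -ar.
So nilumtig → venilumtiget.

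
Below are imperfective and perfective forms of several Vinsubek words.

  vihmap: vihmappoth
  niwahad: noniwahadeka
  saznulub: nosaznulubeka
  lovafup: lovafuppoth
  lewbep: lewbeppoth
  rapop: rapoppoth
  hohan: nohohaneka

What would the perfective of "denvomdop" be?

lovafup and saznulub both have last vowel 'u' yet inflect differently (lovafuppoth, nosaznulubeka), so the last vowel is not what conditions the rule; the final letter is.
"denvomdop" ends in -p. The stems ending in -p (vihmap → vihmappoth, rapop → rapoppoth, lewbep → lewbeppoth) double the final consonant and add -oth.
So denvomdop → denvomdoppoth.

denvomdoppoth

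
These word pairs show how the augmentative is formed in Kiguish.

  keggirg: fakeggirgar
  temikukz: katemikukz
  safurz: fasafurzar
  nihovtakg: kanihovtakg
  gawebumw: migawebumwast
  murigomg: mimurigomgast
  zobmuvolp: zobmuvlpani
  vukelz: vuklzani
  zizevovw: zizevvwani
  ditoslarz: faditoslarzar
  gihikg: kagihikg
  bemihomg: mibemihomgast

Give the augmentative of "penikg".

kapenikg

bemihomg and gihikg both end in -g yet inflect differently (mibemihomgast, kagihikg), so the final letter is not what conditions the rule; the second-to-last letter is.
"penikg" has second-to-last letter 'k'. The stems whose second-to-last letter is 'k' (temikukz → katemikukz, gihikg → kagihikg, nihovtakg → kanihovtakg) add the prefix ka-.
So penikg → kapenikg.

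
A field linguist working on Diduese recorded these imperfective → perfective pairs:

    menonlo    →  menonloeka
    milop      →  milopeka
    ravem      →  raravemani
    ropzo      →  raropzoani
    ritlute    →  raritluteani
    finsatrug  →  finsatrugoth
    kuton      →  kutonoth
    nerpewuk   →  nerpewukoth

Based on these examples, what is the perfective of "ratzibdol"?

raratzibdolani

menonlo and ropzo both end in -o yet inflect differently (menonloeka, raropzoani), so the final letter is not what conditions the rule; the first letter is.
"ratzibdol" begins with r-. The stems beginning with r- (ravem → raravemani, ropzo → raropzoani, ritlute → raritluteani) add ra- … -ani around the stem.
The other patterns: stems beginning with m- add -eka; stems beginning with f-, k- or n- add -oth.
So ratzibdol → raratzibdolani.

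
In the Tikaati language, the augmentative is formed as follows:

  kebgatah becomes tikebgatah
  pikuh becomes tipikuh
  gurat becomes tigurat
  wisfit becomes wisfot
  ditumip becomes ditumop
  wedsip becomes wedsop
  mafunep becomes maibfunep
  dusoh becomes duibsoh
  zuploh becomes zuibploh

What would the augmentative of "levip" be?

levop

gurat and wisfit both end in -t yet inflect differently (tigurat, wisfot), so the final letter is not what conditions the rule; the last vowel is.
"levip" has last vowel 'i'. The stems whose last vowel is 'i' (wisfit → wisfot, ditumip → ditumop, wedsip → wedsop) change the last vowel to 'o'.
The other patterns: stems whose last vowel is 'a' or 'u' add the prefix ti-; stems whose last vowel is 'e' or 'o' insert -ib- after the first vowel.
So levip → levop.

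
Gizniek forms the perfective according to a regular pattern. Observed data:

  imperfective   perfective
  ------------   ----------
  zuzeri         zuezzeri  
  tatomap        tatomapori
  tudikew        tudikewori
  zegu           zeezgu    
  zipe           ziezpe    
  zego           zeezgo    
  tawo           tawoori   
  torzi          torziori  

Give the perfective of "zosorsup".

"zosorsup" begins with z-. The stems beginning with z- (zego → zeezgo, zipe → ziezpe, zuzeri → zuezzeri) insert -ez- after the first vowel.
So zosorsup → zoezsorsup.

zoezsorsup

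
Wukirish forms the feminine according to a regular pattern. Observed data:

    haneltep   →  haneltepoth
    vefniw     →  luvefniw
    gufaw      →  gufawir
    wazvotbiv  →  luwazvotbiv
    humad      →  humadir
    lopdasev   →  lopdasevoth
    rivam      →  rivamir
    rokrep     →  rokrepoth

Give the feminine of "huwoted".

huwotedoth

lopdasev and wazvotbiv both end in -v yet inflect differently (lopdasevoth, luwazvotbiv), so the final letter is not what conditions the rule; the last vowel is.
"huwoted" has last vowel 'e'. The stems whose last vowel is 'e' (haneltep → haneltepoth, lopdasev → lopdasevoth, rokrep → rokrepoth) add -oth.
So huwoted → huwotedoth.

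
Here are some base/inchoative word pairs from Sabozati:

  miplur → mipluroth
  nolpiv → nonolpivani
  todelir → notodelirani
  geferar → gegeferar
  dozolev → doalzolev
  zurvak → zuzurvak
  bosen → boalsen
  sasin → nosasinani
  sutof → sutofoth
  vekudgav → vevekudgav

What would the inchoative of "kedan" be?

kekedan

dozolev and vekudgav both end in -v yet inflect differently (doalzolev, vevekudgav), so the final letter is not what conditions the rule; the last vowel is.
"kedan" has last vowel 'a'. The stems whose last vowel is 'a' (vekudgav → vevekudgav, geferar → gegeferar, zurvak → zuzurvak) repeat the first consonant+vowel as a prefix.
So kedan → kekedan.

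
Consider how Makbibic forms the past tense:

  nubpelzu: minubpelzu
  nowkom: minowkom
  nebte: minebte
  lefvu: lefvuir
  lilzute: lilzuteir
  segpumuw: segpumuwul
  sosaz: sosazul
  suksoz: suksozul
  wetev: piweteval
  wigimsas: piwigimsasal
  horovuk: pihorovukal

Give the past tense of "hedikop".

nubpelzu and lefvu both end in -u yet inflect differently (minubpelzu, lefvuir), so the final letter is not what conditions the rule; the first letter is.
"hedikop" begins with h-. The one such stem in the data (horovuk → pihorovukal) adds pi- … -al around the stem, so the same rule applies.
The other patterns: stems beginning with n- add the prefix mi-; stems beginning with l- add -ir; stems beginning with s- add -ul.
So hedikop → pihedikopal.

pihedikopal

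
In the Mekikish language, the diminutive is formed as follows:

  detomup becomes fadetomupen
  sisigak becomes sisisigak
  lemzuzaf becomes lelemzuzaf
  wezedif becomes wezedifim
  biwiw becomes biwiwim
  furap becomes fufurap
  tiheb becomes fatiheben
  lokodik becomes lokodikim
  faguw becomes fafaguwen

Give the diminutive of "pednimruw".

fapednimruwen

lemzuzaf and wezedif both end in -f yet inflect differently (lelemzuzaf, wezedifim), so the final letter is not what conditions the rule; the last vowel is.
"pednimruw" has last vowel 'u'. The stems whose last vowel is 'u' (faguw → fafaguwen, detomup → fadetomupen) add fa- … -en around the stem.
The other patterns: stems whose last vowel is 'a' repeat the first consonant+vowel as a prefix; stems whose last vowel is 'i' add -im.
So pednimruw → fapednimruwen.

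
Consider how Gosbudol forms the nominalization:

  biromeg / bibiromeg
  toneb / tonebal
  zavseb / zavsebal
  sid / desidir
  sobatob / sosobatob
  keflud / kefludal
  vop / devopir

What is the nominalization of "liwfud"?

liwfudal

sid and keflud both end in -d yet inflect differently (desidir, kefludal), so the final letter is not what conditions the rule; the number of vowels is.
"liwfud" has 2 vowels. The stems with 2 vowels (zavseb → zavsebal, toneb → tonebal, keflud → kefludal) add -al.
The other patterns: stems with 1 vowel add de- … -ir around the stem; stems with 3 vowels repeat the first consonant+vowel as a prefix.
So liwfud → liwfudal.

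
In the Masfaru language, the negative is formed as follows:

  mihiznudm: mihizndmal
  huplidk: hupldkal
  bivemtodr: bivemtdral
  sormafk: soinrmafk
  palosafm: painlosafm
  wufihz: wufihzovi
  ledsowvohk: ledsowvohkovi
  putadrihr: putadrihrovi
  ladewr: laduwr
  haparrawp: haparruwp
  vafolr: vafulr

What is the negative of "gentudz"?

gentdzal

huplidk and sormafk both end in -k yet inflect differently (hupldkal, soinrmafk), so the final letter is not what conditions the rule; the second-to-last letter is.
"gentudz" has second-to-last letter 'd'. The stems whose second-to-last letter is 'd' (mihiznudm → mihizndmal, huplidk → hupldkal, bivemtodr → bivemtdral) delete the last vowel and add -al.
So gentudz → gentdzal.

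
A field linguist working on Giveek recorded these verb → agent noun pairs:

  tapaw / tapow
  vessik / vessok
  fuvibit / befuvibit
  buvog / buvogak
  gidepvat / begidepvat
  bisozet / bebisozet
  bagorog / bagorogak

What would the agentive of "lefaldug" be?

lefaldugak

gidepvat and tapaw both have last vowel 'a' yet inflect differently (begidepvat, tapow), so the last vowel is not what conditions the rule; the final letter is.
"lefaldug" ends in -g. The stems ending in -g (buvog → buvogak, bagorog → bagorogak) add -ak.
The other patterns: stems ending in -t add the prefix be-; stems ending in -k or -w change the last vowel to 'o'.
So lefaldug → lefaldugak.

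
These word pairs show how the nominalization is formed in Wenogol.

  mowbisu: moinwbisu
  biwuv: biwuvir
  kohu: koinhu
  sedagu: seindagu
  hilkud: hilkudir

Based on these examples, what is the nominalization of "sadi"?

saindi

"sadi" ends in a vowel. The stems ending in a vowel (mowbisu → moinwbisu, kohu → koinhu, sedagu → seindagu) insert -in- after the first vowel.
So sadi → saindi.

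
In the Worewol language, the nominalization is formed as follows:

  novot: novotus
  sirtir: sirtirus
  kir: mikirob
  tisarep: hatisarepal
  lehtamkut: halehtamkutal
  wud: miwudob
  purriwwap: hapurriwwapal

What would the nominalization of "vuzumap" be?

"vuzumap" has 3 vowels. The stems with 3 vowels (purriwwap → hapurriwwapal, lehtamkut → halehtamkutal, tisarep → hatisarepal) add ha- … -al around the stem.
The other patterns: stems with 1 vowel add mi- … -ob around the stem; stems with 2 vowels add -us.
So vuzumap → havuzumapal.

havuzumapal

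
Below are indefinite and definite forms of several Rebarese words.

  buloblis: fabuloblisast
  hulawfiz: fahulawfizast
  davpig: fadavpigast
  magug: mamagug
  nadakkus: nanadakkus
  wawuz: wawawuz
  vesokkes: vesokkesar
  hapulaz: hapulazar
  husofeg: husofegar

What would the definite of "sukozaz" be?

"sukozaz" has last vowel 'a'. The one such stem in the data (hapulaz → hapulazar) adds -ar, so the same rule applies.
The other patterns: stems whose last vowel is 'i' add fa- … -ast around the stem; stems whose last vowel is 'u' repeat the first consonant+vowel as a prefix.
So sukozaz → sukozazar.

sukozazar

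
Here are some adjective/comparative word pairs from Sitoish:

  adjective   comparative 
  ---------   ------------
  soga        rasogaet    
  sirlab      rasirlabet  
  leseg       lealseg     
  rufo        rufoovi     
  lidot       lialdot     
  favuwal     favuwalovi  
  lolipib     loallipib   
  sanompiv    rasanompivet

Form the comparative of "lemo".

lealmo

lolipib and sirlab both end in -b yet inflect differently (loallipib, rasirlabet), so the final letter is not what conditions the rule; the first letter is.
"lemo" begins with l-. The stems beginning with l- (leseg → lealseg, lolipib → loallipib, lidot → lialdot) insert -al- after the first vowel.
So lemo → lealmo.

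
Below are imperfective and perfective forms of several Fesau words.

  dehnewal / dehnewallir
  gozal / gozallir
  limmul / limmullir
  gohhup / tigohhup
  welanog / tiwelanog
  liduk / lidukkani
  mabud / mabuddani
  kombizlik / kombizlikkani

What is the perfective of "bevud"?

bevuddani

limmul and gohhup both have last vowel 'u' yet inflect differently (limmullir, tigohhup), so the last vowel is not what conditions the rule; the final letter is.
"bevud" ends in -d. The one such stem in the data (mabud → mabuddani) doubles the final consonant and adds -ani (as do liduk, kombizlik), so the same rule applies.
The other patterns: stems ending in -l double the final consonant and add -ir; stems ending in -g or -p add the prefix ti-.
So bevud → bevuddani.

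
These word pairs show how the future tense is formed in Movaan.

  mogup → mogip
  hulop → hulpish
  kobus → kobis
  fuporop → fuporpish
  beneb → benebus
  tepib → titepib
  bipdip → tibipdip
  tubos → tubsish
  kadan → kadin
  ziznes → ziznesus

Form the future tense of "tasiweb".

ziznes and kobus both end in -s yet inflect differently (ziznesus, kobis), so the final letter is not what conditions the rule; the last vowel is.
"tasiweb" has last vowel 'e'. The stems whose last vowel is 'e' (ziznes → ziznesus, beneb → benebus) add -us.
The other patterns: stems whose last vowel is 'a' or 'u' change the last vowel to 'i'; stems whose last vowel is 'o' delete the last vowel and add -ish; stems whose last vowel is 'i' add the prefix ti-.
So tasiweb → tasiwebus.

tasiwebus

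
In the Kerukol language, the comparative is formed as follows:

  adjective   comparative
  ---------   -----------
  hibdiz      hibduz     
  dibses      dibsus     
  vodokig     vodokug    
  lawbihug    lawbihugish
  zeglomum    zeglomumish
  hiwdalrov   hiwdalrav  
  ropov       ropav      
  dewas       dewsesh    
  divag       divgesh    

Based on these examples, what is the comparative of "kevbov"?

"kevbov" has last vowel 'o'. The stems whose last vowel is 'o' (hiwdalrov → hiwdalrav, ropov → ropav) change the last vowel to 'a'.
The other patterns: stems whose last vowel is 'e' or 'i' change the last vowel to 'u'; stems whose last vowel is 'u' add -ish; stems whose last vowel is 'a' delete the last vowel and add -esh.
So kevbov → kevbav.

kevbav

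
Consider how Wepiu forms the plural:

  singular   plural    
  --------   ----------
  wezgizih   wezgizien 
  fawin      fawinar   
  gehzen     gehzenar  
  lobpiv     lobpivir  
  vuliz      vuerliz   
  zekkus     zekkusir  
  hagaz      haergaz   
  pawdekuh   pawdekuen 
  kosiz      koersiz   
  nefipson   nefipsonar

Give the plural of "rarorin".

wezgizih and fawin both have last vowel 'i' yet inflect differently (wezgizien, fawinar), so the last vowel is not what conditions the rule; the final letter is.
"rarorin" ends in -n. The stems ending in -n (gehzen → gehzenar, nefipson → nefipsonar, fawin → fawinar) add -ar.
The other patterns: stems ending in -h drop the final letter and add -en; stems ending in -z insert -er- after the first vowel; stems ending in -s or -v add -ir.
So rarorin → rarorinar.

rarorinar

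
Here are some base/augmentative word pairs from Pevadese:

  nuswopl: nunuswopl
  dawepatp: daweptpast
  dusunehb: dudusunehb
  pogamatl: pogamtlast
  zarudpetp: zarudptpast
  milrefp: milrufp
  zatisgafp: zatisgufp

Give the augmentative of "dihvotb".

dihvtbast

"dihvotb" has second-to-last letter 't'. The stems whose second-to-last letter is 't' (zarudpetp → zarudptpast, dawepatp → daweptpast, pogamatl → pogamtlast) delete the last vowel and add -ast.
The other patterns: stems whose second-to-last letter is 'f' change the last vowel to 'u'; stems whose second-to-last letter is 'h' or 'p' repeat the first consonant+vowel as a prefix.
So dihvotb → dihvtbast.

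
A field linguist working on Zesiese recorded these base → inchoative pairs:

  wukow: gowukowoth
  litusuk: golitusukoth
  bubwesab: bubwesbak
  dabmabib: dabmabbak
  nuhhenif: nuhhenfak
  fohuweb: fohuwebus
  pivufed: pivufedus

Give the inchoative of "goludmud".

"goludmud" has last vowel 'u'. The one such stem in the data (litusuk → golitusukoth) adds go- … -oth around the stem, so the same rule applies.
The other patterns: stems whose last vowel is 'a' or 'i' delete the last vowel and add -ak; stems whose last vowel is 'e' add -us.
So goludmud → gogoludmudoth.

gogoludmudoth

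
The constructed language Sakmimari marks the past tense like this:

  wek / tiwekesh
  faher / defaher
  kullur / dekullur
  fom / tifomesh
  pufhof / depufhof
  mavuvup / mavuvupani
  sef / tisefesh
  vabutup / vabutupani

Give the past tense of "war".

tiwaresh

"war" has 1 vowel. The stems with 1 vowel (fom → tifomesh, wek → tiwekesh, sef → tisefesh) add ti- … -esh around the stem.
The other patterns: stems with 2 vowels add the prefix de-; stems with 3 vowels add -ani.
So war → tiwaresh.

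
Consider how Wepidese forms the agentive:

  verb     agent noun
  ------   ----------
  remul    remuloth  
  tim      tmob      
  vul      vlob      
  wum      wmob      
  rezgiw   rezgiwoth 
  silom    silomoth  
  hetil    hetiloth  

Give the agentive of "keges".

kegesoth

"keges" has 2 vowels. The stems with 2 vowels (remul → remuloth, hetil → hetiloth, rezgiw → rezgiwoth) add -oth.
The other pattern: stems with 1 vowel delete the last vowel and add -ob.
So keges → kegesoth.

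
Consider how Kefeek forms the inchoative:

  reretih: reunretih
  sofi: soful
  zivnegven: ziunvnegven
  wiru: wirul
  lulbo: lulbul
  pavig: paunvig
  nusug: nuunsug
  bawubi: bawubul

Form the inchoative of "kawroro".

kawrorul

"kawroro" ends in a vowel. The stems ending in a vowel (sofi → soful, lulbo → lulbul, wiru → wirul) drop the final letter and add -ul.
So kawroro → kawrorul.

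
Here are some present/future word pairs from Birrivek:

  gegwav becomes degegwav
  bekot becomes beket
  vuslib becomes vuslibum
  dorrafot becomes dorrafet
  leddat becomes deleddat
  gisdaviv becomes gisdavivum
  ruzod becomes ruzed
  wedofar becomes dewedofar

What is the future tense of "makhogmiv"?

makhogmivum

"makhogmiv" has last vowel 'i'. The stems whose last vowel is 'i' (vuslib → vuslibum, gisdaviv → gisdavivum) add -um.
So makhogmiv → makhogmivum.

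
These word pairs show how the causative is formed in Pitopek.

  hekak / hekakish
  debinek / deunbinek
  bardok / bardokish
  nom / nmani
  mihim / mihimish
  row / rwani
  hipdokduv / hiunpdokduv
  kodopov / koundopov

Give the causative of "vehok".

nom and mihim both end in -m yet inflect differently (nmani, mihimish), so the final letter is not what conditions the rule; the number of vowels is.
"vehok" has 2 vowels. The stems with 2 vowels (hekak → hekakish, mihim → mihimish, bardok → bardokish) add -ish.
The other patterns: stems with 1 vowel delete the last vowel and add -ani; stems with 3 vowels insert -un- after the first vowel.
So vehok → vehokish.

vehokish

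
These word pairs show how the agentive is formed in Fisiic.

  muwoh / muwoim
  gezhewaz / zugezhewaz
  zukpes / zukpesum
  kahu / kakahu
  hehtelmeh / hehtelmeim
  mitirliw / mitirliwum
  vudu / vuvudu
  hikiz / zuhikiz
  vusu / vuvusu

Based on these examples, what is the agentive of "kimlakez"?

zukimlakez

"kimlakez" ends in -z. The stems ending in -z (gezhewaz → zugezhewaz, hikiz → zuhikiz) add the prefix zu-.
The other patterns: stems ending in -h drop the final letter and add -im; stems ending in -u repeat the first consonant+vowel as a prefix; stems ending in -s or -w add -um.
So kimlakez → zukimlakez.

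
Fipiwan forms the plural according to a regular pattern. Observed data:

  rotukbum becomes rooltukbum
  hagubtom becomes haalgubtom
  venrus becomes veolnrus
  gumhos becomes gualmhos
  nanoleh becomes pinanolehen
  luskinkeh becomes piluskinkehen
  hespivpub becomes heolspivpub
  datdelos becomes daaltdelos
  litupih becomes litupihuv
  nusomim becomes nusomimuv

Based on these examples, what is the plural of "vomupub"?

gumhos and venrus both end in -s yet inflect differently (gualmhos, veolnrus), so the final letter is not what conditions the rule; the last vowel is.
"vomupub" has last vowel 'u'. The stems whose last vowel is 'u' (venrus → veolnrus, hespivpub → heolspivpub, rotukbum → rooltukbum) insert -ol- after the first vowel.
So vomupub → voolmupub.

voolmupub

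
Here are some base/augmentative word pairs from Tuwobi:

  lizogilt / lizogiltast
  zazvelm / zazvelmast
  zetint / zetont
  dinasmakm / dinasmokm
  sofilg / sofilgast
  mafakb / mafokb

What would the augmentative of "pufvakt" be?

pufvokt

lizogilt and zetint both end in -t yet inflect differently (lizogiltast, zetont), so the final letter is not what conditions the rule; the second-to-last letter is.
"pufvakt" has second-to-last letter 'k'. The stems whose second-to-last letter is 'k' (mafakb → mafokb, dinasmakm → dinasmokm) change the last vowel to 'o'.
The other pattern: stems whose second-to-last letter is 'l' add -ast.
So pufvakt → pufvokt.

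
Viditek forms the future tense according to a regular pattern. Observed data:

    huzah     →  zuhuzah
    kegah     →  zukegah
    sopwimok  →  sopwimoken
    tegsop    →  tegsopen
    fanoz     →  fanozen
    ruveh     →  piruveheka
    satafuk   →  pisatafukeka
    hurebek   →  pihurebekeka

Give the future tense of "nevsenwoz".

nevsenwozen

"nevsenwoz" has last vowel 'o'. The stems whose last vowel is 'o' (sopwimok → sopwimoken, tegsop → tegsopen, fanoz → fanozen) add -en.
The other patterns: stems whose last vowel is 'a' add the prefix zu-; stems whose last vowel is 'e' or 'u' add pi- … -eka around the stem.
So nevsenwoz → nevsenwozen.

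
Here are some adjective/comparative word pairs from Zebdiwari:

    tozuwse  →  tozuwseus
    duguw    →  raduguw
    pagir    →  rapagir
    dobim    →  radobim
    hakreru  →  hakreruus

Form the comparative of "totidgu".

"totidgu" ends in a vowel. The stems ending in a vowel (hakreru → hakreruus, tozuwse → tozuwseus) add -us.
So totidgu → totidguus.

totidguus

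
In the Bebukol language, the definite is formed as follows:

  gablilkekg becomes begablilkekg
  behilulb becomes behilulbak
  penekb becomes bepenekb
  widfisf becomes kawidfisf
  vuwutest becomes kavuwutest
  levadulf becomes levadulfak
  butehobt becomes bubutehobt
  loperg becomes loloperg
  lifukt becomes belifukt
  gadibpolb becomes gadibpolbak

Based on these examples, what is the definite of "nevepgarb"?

vuwutest and lifukt both end in -t yet inflect differently (kavuwutest, belifukt), so the final letter is not what conditions the rule; the second-to-last letter is.
"nevepgarb" has second-to-last letter 'r'. The one such stem in the data (loperg → loloperg) repeats the first consonant+vowel as a prefix (as does butehobt), so the same rule applies.
So nevepgarb → nenevepgarb.

nenevepgarb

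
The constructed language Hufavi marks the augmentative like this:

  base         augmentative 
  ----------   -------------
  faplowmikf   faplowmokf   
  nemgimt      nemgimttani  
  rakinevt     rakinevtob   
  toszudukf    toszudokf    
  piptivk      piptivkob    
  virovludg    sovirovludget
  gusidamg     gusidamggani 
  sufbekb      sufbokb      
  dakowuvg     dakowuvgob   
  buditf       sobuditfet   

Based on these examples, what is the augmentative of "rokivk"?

rokivkob

nemgimt and rakinevt both end in -t yet inflect differently (nemgimttani, rakinevtob), so the final letter is not what conditions the rule; the second-to-last letter is.
"rokivk" has second-to-last letter 'v'. The stems whose second-to-last letter is 'v' (rakinevt → rakinevtob, piptivk → piptivkob, dakowuvg → dakowuvgob) add -ob.
So rokivk → rokivkob.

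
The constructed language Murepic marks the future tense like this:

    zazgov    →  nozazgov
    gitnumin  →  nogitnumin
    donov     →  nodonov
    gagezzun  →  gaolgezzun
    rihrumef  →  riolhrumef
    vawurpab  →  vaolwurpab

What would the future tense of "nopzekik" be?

"nopzekik" has last vowel 'i'. The one such stem in the data (gitnumin → nogitnumin) adds the prefix no-, so the same rule applies.
So nopzekik → nonopzekik.

nonopzekik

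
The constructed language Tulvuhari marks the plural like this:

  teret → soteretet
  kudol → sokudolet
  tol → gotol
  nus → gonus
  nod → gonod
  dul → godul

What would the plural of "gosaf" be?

sogosafet

kudol and tol both end in -l yet inflect differently (sokudolet, gotol), so the final letter is not what conditions the rule; the number of vowels is.
"gosaf" has 2 vowels. The stems with 2 vowels (teret → soteretet, kudol → sokudolet) add so- … -et around the stem.
The other pattern: stems with 1 vowel add the prefix go-.
So gosaf → sogosafet.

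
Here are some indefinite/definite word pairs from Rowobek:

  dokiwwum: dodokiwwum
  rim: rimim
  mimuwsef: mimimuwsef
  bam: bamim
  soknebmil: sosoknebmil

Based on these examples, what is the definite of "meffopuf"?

memeffopuf

dokiwwum and bam both end in -m yet inflect differently (dodokiwwum, bamim), so the final letter is not what conditions the rule; the number of vowels is.
"meffopuf" has 3 vowels. The stems with 3 vowels (dokiwwum → dodokiwwum, soknebmil → sosoknebmil, mimuwsef → mimimuwsef) repeat the first consonant+vowel as a prefix.
So meffopuf → memeffopuf.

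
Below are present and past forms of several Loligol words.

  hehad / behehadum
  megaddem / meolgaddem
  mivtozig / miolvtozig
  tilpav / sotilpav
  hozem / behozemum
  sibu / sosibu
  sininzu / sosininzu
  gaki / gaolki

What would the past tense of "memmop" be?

meolmmop

megaddem and hozem both end in -m yet inflect differently (meolgaddem, behozemum), so the final letter is not what conditions the rule; the first letter is.
"memmop" begins with m-. The stems beginning with m- (megaddem → meolgaddem, mivtozig → miolvtozig) insert -ol- after the first vowel.
The other patterns: stems beginning with s- or t- add the prefix so-; stems beginning with h- add be- … -um around the stem.
So memmop → meolmmop.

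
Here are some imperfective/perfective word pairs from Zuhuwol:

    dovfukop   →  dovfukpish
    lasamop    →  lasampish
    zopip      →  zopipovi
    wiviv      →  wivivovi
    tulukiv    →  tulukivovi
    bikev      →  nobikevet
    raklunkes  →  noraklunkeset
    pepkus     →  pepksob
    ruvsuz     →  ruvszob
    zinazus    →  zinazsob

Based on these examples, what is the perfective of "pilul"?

pillob

"pilul" has last vowel 'u'. The stems whose last vowel is 'u' (pepkus → pepksob, ruvsuz → ruvszob, zinazus → zinazsob) delete the last vowel and add -ob.
So pilul → pillob.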